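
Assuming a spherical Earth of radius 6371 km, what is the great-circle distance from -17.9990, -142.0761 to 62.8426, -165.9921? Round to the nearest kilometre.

9229 km

Δλ = -165.9921 − -142.0761 = -23.9160°.
Δφ = 62.8426 − -17.9990 = 80.8416°.
a = sin²(Δφ/2) + cos φ₁ · cos φ₂ · sin²(Δλ/2) = 0.439054.
c = 2·atan2(√a, √(1−a)) = 1.44860 rad → d = 6371·c ≈ 9229.03 km.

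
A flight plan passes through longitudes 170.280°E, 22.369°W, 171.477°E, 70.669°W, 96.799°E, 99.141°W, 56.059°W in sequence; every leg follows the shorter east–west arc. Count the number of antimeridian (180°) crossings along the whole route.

4

Leg 1: +170.280° → -22.369°, shortest Δλ = 167.351° (east) — crosses 180°.
Leg 2: -22.369° → +171.477°, shortest Δλ = -166.154° (west) — crosses 180°.
Leg 3: +171.477° → -70.669°, shortest Δλ = 117.854° (east) — crosses 180°.
Leg 4: -70.669° → +96.799°, shortest Δλ = 167.468° (east) — does not cross 180°.
Leg 5: +96.799° → -99.141°, shortest Δλ = 164.06° (east) — crosses 180°.
Leg 6: -99.141° → -56.059°, shortest Δλ = 43.082° (east) — does not cross 180°.
Total crossings: 4.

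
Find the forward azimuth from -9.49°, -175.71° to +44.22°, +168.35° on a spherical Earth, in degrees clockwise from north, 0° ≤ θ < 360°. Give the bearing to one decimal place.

346.2°

Δλ = 168.35 − -175.71 = 344.06°; wrapped into (−180°, 180°]: -15.94°.
θ = atan2( sin Δλ · cos φ₂ , cos φ₁ · sin φ₂ − sin φ₁ · cos φ₂ · cos Δλ )
  = atan2(-0.19682, 0.80149) = -13.797° → normalised to [0°, 360°): 346.203°.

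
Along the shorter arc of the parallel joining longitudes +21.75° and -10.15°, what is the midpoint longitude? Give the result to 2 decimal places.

Signed shortest Δλ from +21.75° to -10.15° is -31.90°.
Midpoint longitude = +21.75° + (-31.90°)/2 = +21.75° − 15.95° = +5.80°.

+5.80°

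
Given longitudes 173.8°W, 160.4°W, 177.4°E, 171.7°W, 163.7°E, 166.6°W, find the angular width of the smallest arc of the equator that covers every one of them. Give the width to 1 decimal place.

Sort the longitudes: -173.8°, -171.7°, -166.6°, -160.4°, +163.7°, +177.4°.
Eastward gaps between consecutive values (wrapping around): 2.1°, 5.1°, 6.2°, 324.1°, 13.7°, 8.8°.
Largest gap = 324.1° ⇒ minimal covering band is its complement: 360° − 324.1° = 35.9°.
Band runs from +163.7° eastward to -160.4°, crossing the antimeridian.

35.9°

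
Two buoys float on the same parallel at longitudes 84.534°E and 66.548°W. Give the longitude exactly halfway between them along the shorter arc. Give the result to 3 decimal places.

Signed shortest Δλ from +84.534° to -66.548° is -151.082°.
Midpoint longitude = +84.534° + (-151.082°)/2 = +84.534° − 75.541° = +8.993°.

8.993°E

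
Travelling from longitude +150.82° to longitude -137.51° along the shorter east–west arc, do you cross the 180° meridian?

Naïve |-137.51 − 150.82| = 288.33° > 180°, so the shorter arc goes the other way round — across 180°.
Signed shortest Δλ = ((-137.51 − 150.82 + 180) mod 360) − 180 = 71.67°.
Going east by 71.67° from +150.82° passes through 180° before reaching -137.51°.

Yes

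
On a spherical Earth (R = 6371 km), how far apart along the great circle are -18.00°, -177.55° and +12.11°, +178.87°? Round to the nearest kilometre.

3371 km

Δλ = 178.87 − -177.55 = 356.42°; wrapped into (−180°, 180°]: -3.58°.
Δφ = 12.11 − -18.00 = 30.11°.
a = sin²(Δφ/2) + cos φ₁ · cos φ₂ · sin²(Δλ/2) = 0.068375.
c = 2·atan2(√a, √(1−a)) = 0.52912 rad → d = 6371·c ≈ 3371.05 km.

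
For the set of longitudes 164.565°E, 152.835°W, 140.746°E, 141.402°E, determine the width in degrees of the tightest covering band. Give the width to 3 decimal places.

Sort the longitudes: -152.835°, +140.746°, +141.402°, +164.565°.
Eastward gaps between consecutive values (wrapping around): 293.581°, 0.656°, 23.163°, 42.600°.
Largest gap = 293.581° ⇒ minimal covering band is its complement: 360° − 293.581° = 66.419°.
Band runs from +140.746° eastward to -152.835°, crossing the antimeridian.

66.419°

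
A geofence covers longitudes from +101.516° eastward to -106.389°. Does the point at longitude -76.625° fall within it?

Band width going east from +101.516° to -106.389°: ((-106.389 − 101.516) mod 360) = 152.095°.
Offset of -76.625° east of the west edge: ((-76.625 − 101.516) mod 360) = 181.859°.
181.859° > 152.095° ⇒ outside.

No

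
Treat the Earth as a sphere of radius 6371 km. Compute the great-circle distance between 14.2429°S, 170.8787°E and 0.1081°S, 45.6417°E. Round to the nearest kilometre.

13785 km

Δλ = 45.6417 − 170.8787 = -125.2370°.
Δφ = -0.1081 − -14.2429 = 14.1348°.
a = sin²(Δφ/2) + cos φ₁ · cos φ₂ · sin²(Δλ/2) = 0.779380.
c = 2·atan2(√a, √(1−a)) = 2.16369 rad → d = 6371·c ≈ 13784.84 km.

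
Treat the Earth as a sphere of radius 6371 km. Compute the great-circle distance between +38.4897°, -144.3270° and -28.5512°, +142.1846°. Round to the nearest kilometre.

Δλ = 142.1846 − -144.3270 = 286.5116°; wrapped into (−180°, 180°]: -73.4884°.
Δφ = -28.5512 − 38.4897 = -67.0409°.
a = sin²(Δφ/2) + cos φ₁ · cos φ₂ · sin²(Δλ/2) = 0.551028.
c = 2·atan2(√a, √(1−a)) = 1.67303 rad → d = 6371·c ≈ 10658.88 km.

10659 km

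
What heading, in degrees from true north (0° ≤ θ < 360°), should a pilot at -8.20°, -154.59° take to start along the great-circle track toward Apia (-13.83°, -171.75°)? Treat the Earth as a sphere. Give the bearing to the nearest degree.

250°

Δλ = -171.75 − -154.59 = -17.16°.
θ = atan2( sin Δλ · cos φ₂ , cos φ₁ · sin φ₂ − sin φ₁ · cos φ₂ · cos Δλ )
  = atan2(-0.28649, -0.10427) = -109.999° → normalised to [0°, 360°): 250.001°.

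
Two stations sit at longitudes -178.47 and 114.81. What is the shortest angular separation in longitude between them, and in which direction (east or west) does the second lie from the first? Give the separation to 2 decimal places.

66.72° west

Raw difference: 114.81 − -178.47 = 293.28°.
Normalise into (−180°, 180°]: 293.28° − 360° = -66.72°.
Negative ⇒ the second point lies to the west; separation 66.72°.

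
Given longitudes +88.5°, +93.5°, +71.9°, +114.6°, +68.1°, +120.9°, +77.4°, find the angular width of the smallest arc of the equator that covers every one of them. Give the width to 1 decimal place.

52.8°

Sort the longitudes: +68.1°, +71.9°, +77.4°, +88.5°, +93.5°, +114.6°, +120.9°.
Eastward gaps between consecutive values (wrapping around): 3.8°, 5.5°, 11.1°, 5.0°, 21.1°, 6.3°, 307.2°.
Largest gap = 307.2° ⇒ minimal covering band is its complement: 360° − 307.2° = 52.8°.
Band runs from +68.1° eastward to +120.9°.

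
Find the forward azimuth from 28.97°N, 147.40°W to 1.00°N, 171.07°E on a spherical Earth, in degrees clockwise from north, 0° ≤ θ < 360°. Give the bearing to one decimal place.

Δλ = 171.07 − -147.40 = 318.47°; wrapped into (−180°, 180°]: -41.53°.
θ = atan2( sin Δλ · cos φ₂ , cos φ₁ · sin φ₂ − sin φ₁ · cos φ₂ · cos Δλ )
  = atan2(-0.66291, -0.34727) = -117.648° → normalised to [0°, 360°): 242.352°.

242.4°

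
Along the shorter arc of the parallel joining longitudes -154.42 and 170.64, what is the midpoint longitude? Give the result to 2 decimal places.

Signed shortest Δλ from -154.42° to +170.64° is -34.94°.
Midpoint longitude = -154.42° + (-34.94°)/2 = -154.42° − 17.47° = -171.89°.
(The naïve average (-154.42 + +170.64)/2 = 8.11° is on the wrong side of the globe.)

-171.89°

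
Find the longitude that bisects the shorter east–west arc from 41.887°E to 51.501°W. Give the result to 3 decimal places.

Signed shortest Δλ from +41.887° to -51.501° is -93.388°.
Midpoint longitude = +41.887° + (-93.388°)/2 = +41.887° − 46.694° = -4.807°.

4.807°W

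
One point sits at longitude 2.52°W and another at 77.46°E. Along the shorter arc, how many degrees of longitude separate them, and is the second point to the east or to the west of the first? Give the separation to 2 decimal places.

Raw difference: 77.46 − -2.52 = 79.98°.
Normalise into (−180°, 180°]: 79.98° stays 79.98°.
Positive ⇒ the second point lies to the east; separation 79.98°.

79.98° east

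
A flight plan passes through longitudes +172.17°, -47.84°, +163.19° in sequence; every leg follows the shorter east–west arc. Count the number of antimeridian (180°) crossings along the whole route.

Leg 1: +172.17° → -47.84°, shortest Δλ = 139.99° (east) — crosses 180°.
Leg 2: -47.84° → +163.19°, shortest Δλ = -148.97° (west) — crosses 180°.
Total crossings: 2.

2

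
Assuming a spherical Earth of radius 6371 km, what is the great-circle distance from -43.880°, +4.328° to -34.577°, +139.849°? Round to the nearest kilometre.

Δλ = 139.849 − 4.328 = 135.521°.
Δφ = -34.577 − -43.880 = 9.303°.
a = sin²(Δφ/2) + cos φ₁ · cos φ₂ · sin²(Δλ/2) = 0.515038.
c = 2·atan2(√a, √(1−a)) = 1.60088 rad → d = 6371·c ≈ 10199.19 km.

10199 km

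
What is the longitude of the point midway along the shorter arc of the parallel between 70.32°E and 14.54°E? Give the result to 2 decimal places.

Signed shortest Δλ from +70.32° to +14.54° is -55.78°.
Midpoint longitude = +70.32° + (-55.78°)/2 = +70.32° − 27.89° = +42.43°.

42.43°E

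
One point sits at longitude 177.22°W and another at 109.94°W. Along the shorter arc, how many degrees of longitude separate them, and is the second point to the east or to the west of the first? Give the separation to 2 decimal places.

67.28° east

Raw difference: -109.94 − -177.22 = 67.28°.
Normalise into (−180°, 180°]: 67.28° stays 67.28°.
Positive ⇒ the second point lies to the east; separation 67.28°.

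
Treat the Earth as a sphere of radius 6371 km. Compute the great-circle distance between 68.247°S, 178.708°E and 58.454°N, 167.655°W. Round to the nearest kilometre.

Δλ = -167.655 − 178.708 = -346.363°; wrapped into (−180°, 180°]: 13.637°.
Δφ = 58.454 − -68.247 = 126.701°.
a = sin²(Δφ/2) + cos φ₁ · cos φ₂ · sin²(Δλ/2) = 0.801553.
c = 2·atan2(√a, √(1−a)) = 2.21818 rad → d = 6371·c ≈ 14132.05 km.

14132 km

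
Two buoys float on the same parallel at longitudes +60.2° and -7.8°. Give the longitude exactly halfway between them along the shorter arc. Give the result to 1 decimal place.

+26.2°

Signed shortest Δλ from +60.2° to -7.8° is -68.0°.
Midpoint longitude = +60.2° + (-68.0°)/2 = +60.2° − 34.0° = +26.2°.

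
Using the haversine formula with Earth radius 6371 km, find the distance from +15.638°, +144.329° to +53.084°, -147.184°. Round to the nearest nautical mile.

Δλ = -147.184 − 144.329 = -291.513°; wrapped into (−180°, 180°]: 68.487°.
Δφ = 53.084 − 15.638 = 37.446°.
a = sin²(Δφ/2) + cos φ₁ · cos φ₂ · sin²(Δλ/2) = 0.286187.
c = 2·atan2(√a, √(1−a)) = 1.12893 rad → d = 6371·c ≈ 7192.42 km ≈ 3883.59 nmi.

3884 nmi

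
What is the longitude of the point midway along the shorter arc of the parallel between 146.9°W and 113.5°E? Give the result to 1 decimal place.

Signed shortest Δλ from -146.9° to +113.5° is -99.6°.
Midpoint longitude = -146.9° + (-99.6°)/2 = -146.9° − 49.8° = -196.7°.
Normalise into (−180°, 180°]: +163.3°.
(The naïve average (-146.9 + +113.5)/2 = -16.7° is on the wrong side of the globe.)

163.3°E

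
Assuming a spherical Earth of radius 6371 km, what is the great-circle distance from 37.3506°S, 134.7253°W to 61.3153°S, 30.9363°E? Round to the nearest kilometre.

Δλ = 30.9363 − -134.7253 = 165.6616°.
Δφ = -61.3153 − -37.3506 = -23.9647°.
a = sin²(Δφ/2) + cos φ₁ · cos φ₂ · sin²(Δλ/2) = 0.418721.
c = 2·atan2(√a, √(1−a)) = 1.40751 rad → d = 6371·c ≈ 8967.27 km.

8967 km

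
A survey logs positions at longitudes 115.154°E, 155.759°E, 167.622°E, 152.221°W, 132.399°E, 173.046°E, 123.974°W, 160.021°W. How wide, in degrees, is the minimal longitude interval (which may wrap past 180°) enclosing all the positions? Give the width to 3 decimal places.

120.872°

Sort the longitudes: -160.021°, -152.221°, -123.974°, +115.154°, +132.399°, +155.759°, +167.622°, +173.046°.
Eastward gaps between consecutive values (wrapping around): 7.800°, 28.247°, 239.128°, 17.245°, 23.360°, 11.863°, 5.424°, 26.933°.
Largest gap = 239.128° ⇒ minimal covering band is its complement: 360° − 239.128° = 120.872°.
Band runs from +115.154° eastward to -123.974°, crossing the antimeridian.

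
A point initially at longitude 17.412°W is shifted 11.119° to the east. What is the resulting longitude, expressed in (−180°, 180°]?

6.293°W

Start at -17.412°; shift +11.119° → -6.293°.
-6.293° already lies in (−180°, 180°].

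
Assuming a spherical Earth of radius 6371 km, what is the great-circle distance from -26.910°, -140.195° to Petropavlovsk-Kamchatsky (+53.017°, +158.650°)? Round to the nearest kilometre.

10663 km

Δλ = 158.650 − -140.195 = 298.845°; wrapped into (−180°, 180°]: -61.155°.
Δφ = 53.017 − -26.910 = 79.927°.
a = sin²(Δφ/2) + cos φ₁ · cos φ₂ · sin²(Δλ/2) = 0.551368.
c = 2·atan2(√a, √(1−a)) = 1.67371 rad → d = 6371·c ≈ 10663.23 km.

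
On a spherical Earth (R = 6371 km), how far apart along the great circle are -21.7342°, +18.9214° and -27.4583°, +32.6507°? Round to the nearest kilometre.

1526 km

Δλ = 32.6507 − 18.9214 = 13.7293°.
Δφ = -27.4583 − -21.7342 = -5.7241°.
a = sin²(Δφ/2) + cos φ₁ · cos φ₂ · sin²(Δλ/2) = 0.014269.
c = 2·atan2(√a, √(1−a)) = 0.23947 rad → d = 6371·c ≈ 1525.69 km.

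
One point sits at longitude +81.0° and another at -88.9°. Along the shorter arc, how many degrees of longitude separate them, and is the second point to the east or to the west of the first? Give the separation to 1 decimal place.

Raw difference: -88.9 − 81.0 = -169.9°.
Normalise into (−180°, 180°]: -169.9° stays -169.9°.
Negative ⇒ the second point lies to the west; separation 169.9°.

169.9° west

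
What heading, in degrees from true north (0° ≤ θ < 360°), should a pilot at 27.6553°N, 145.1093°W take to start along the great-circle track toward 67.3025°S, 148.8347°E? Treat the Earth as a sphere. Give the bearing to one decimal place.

201.6°

Δλ = 148.8347 − -145.1093 = 293.9440°; wrapped into (−180°, 180°]: -66.0560°.
θ = atan2( sin Δλ · cos φ₂ , cos φ₁ · sin φ₂ − sin φ₁ · cos φ₂ · cos Δλ )
  = atan2(-0.35266, -0.88985) = -158.381° → normalised to [0°, 360°): 201.619°.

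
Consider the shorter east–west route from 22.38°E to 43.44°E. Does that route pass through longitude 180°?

Signed shortest Δλ = ((43.44 − 22.38 + 180) mod 360) − 180 = 21.06°.
Going east by 21.06° from +22.38° reaches +43.44° without touching 180°.

No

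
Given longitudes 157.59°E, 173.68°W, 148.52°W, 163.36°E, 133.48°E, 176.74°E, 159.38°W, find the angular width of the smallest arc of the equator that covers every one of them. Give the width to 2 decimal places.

Sort the longitudes: -173.68°, -159.38°, -148.52°, +133.48°, +157.59°, +163.36°, +176.74°.
Eastward gaps between consecutive values (wrapping around): 14.30°, 10.86°, 282.00°, 24.11°, 5.77°, 13.38°, 9.58°.
Largest gap = 282.00° ⇒ minimal covering band is its complement: 360° − 282.00° = 78.00°.
Band runs from +133.48° eastward to -148.52°, crossing the antimeridian.

78.00°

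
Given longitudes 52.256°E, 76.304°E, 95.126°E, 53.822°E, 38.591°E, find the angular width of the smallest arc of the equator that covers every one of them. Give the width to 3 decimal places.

56.535°

Sort the longitudes: +38.591°, +52.256°, +53.822°, +76.304°, +95.126°.
Eastward gaps between consecutive values (wrapping around): 13.665°, 1.566°, 22.482°, 18.822°, 303.465°.
Largest gap = 303.465° ⇒ minimal covering band is its complement: 360° − 303.465° = 56.535°.
Band runs from +38.591° eastward to +95.126°.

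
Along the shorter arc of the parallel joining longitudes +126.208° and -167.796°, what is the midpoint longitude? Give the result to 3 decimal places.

Signed shortest Δλ from +126.208° to -167.796° is +65.996°.
Midpoint longitude = +126.208° + (+65.996°)/2 = +126.208° + 32.998° = +159.206°.
(The naïve average (+126.208 + -167.796)/2 = -20.794° is on the wrong side of the globe.)

+159.206°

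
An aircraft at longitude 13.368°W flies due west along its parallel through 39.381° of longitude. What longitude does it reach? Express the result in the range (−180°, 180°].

52.749°W

Start at -13.368°; shift −39.381° → -52.749°.
-52.749° already lies in (−180°, 180°].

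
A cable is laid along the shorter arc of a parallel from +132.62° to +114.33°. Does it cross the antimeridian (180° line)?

No

Signed shortest Δλ = ((114.33 − 132.62 + 180) mod 360) − 180 = -18.29°.
Going west by 18.29° from +132.62° reaches +114.33° without touching 180°.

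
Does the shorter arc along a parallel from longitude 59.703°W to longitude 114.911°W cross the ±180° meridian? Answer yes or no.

Signed shortest Δλ = ((-114.911 − -59.703 + 180) mod 360) − 180 = -55.208°.
Going west by 55.208° from -59.703° reaches -114.911° without touching 180°.

No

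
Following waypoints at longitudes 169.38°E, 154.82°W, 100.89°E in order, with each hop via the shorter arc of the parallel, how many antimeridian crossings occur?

Leg 1: +169.38° → -154.82°, shortest Δλ = 35.8° (east) — crosses 180°.
Leg 2: -154.82° → +100.89°, shortest Δλ = -104.29° (west) — crosses 180°.
Total crossings: 2.

2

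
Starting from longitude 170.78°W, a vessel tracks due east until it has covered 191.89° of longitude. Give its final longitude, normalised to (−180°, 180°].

21.11°E

Start at -170.78°; shift +191.89° → +21.11°.
+21.11° already lies in (−180°, 180°].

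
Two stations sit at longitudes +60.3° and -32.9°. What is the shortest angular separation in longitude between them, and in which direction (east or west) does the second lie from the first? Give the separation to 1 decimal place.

Raw difference: -32.9 − 60.3 = -93.2°.
Normalise into (−180°, 180°]: -93.2° stays -93.2°.
Negative ⇒ the second point lies to the west; separation 93.2°.

93.2° west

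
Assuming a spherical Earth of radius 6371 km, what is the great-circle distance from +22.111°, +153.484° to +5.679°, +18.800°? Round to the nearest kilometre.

14196 km

Δλ = 18.800 − 153.484 = -134.684°.
Δφ = 5.679 − 22.111 = -16.432°.
a = sin²(Δφ/2) + cos φ₁ · cos φ₂ · sin²(Δλ/2) = 0.805518.
c = 2·atan2(√a, √(1−a)) = 2.22817 rad → d = 6371·c ≈ 14195.64 km.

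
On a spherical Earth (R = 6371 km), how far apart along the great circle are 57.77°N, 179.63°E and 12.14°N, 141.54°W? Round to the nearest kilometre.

Δλ = -141.54 − 179.63 = -321.17°; wrapped into (−180°, 180°]: 38.83°.
Δφ = 12.14 − 57.77 = -45.63°.
a = sin²(Δφ/2) + cos φ₁ · cos φ₂ · sin²(Δλ/2) = 0.207967.
c = 2·atan2(√a, √(1−a)) = 0.94707 rad → d = 6371·c ≈ 6033.76 km.

6034 km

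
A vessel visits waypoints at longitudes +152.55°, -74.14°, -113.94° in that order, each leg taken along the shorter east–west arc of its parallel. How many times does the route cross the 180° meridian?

1

Leg 1: +152.55° → -74.14°, shortest Δλ = 133.31° (east) — crosses 180°.
Leg 2: -74.14° → -113.94°, shortest Δλ = -39.8° (west) — does not cross 180°.
Total crossings: 1.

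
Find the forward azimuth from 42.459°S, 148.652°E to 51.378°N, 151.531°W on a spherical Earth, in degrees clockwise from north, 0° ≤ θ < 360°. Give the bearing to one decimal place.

34.4°

Δλ = -151.531 − 148.652 = -300.183°; wrapped into (−180°, 180°]: 59.817°.
θ = atan2( sin Δλ · cos φ₂ , cos φ₁ · sin φ₂ − sin φ₁ · cos φ₂ · cos Δλ )
  = atan2(0.53956, 0.78824) = 34.392° → normalised to [0°, 360°): 34.392°.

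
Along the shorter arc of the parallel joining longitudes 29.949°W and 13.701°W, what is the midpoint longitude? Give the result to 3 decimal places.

21.825°W

Signed shortest Δλ from -29.949° to -13.701° is +16.248°.
Midpoint longitude = -29.949° + (+16.248°)/2 = -29.949° + 8.124° = -21.825°.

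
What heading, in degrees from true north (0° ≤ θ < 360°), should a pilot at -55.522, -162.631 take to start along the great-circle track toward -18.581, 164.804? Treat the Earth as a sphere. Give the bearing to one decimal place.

313.1°

Δλ = 164.804 − -162.631 = 327.435°; wrapped into (−180°, 180°]: -32.565°.
θ = atan2( sin Δλ · cos φ₂ , cos φ₁ · sin φ₂ − sin φ₁ · cos φ₂ · cos Δλ )
  = atan2(-0.51020, 0.47815) = -46.858° → normalised to [0°, 360°): 313.142°.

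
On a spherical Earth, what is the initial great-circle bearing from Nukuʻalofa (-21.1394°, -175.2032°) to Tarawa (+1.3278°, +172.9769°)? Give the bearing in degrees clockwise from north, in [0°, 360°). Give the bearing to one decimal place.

331.3°

Δλ = 172.9769 − -175.2032 = 348.1801°; wrapped into (−180°, 180°]: -11.8199°.
θ = atan2( sin Δλ · cos φ₂ , cos φ₁ · sin φ₂ − sin φ₁ · cos φ₂ · cos Δλ )
  = atan2(-0.20478, 0.37451) = -28.670° → normalised to [0°, 360°): 331.330°.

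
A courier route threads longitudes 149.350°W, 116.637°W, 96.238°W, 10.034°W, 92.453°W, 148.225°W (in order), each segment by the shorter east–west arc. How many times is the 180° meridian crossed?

Leg 1: -149.350° → -116.637°, shortest Δλ = 32.713° (east) — does not cross 180°.
Leg 2: -116.637° → -96.238°, shortest Δλ = 20.399° (east) — does not cross 180°.
Leg 3: -96.238° → -10.034°, shortest Δλ = 86.204° (east) — does not cross 180°.
Leg 4: -10.034° → -92.453°, shortest Δλ = -82.419° (west) — does not cross 180°.
Leg 5: -92.453° → -148.225°, shortest Δλ = -55.772° (west) — does not cross 180°.
Total crossings: 0.

0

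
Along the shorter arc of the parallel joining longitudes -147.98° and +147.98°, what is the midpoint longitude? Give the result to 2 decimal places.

+180.00°

Signed shortest Δλ from -147.98° to +147.98° is -64.04°.
Midpoint longitude = -147.98° + (-64.04°)/2 = -147.98° − 32.02° = -180.00°.
Normalise into (−180°, 180°]: +180.00°.
(The naïve average (-147.98 + +147.98)/2 = 0.0° is on the wrong side of the globe.)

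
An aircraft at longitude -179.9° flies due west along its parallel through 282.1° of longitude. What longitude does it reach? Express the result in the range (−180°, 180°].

Start at -179.9°; shift −282.1° → -462.0°.
-462.0° lies outside (−180°, 180°]; add 360° → -102.0°.

-102.0°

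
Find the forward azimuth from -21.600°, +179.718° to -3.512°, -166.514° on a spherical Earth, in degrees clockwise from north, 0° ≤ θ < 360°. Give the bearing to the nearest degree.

38°

Δλ = -166.514 − 179.718 = -346.232°; wrapped into (−180°, 180°]: 13.768°.
θ = atan2( sin Δλ · cos φ₂ , cos φ₁ · sin φ₂ − sin φ₁ · cos φ₂ · cos Δλ )
  = atan2(0.23754, 0.29992) = 38.380° → normalised to [0°, 360°): 38.380°.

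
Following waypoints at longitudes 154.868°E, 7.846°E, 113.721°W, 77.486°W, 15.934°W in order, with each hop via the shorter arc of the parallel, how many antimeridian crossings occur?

Leg 1: +154.868° → +7.846°, shortest Δλ = -147.022° (west) — does not cross 180°.
Leg 2: +7.846° → -113.721°, shortest Δλ = -121.567° (west) — does not cross 180°.
Leg 3: -113.721° → -77.486°, shortest Δλ = 36.235° (east) — does not cross 180°.
Leg 4: -77.486° → -15.934°, shortest Δλ = 61.552° (east) — does not cross 180°.
Total crossings: 0.

0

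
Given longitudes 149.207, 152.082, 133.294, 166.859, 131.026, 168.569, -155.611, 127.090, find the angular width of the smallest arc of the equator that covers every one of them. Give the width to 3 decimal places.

Sort the longitudes: -155.611°, +127.090°, +131.026°, +133.294°, +149.207°, +152.082°, +166.859°, +168.569°.
Eastward gaps between consecutive values (wrapping around): 282.701°, 3.936°, 2.268°, 15.913°, 2.875°, 14.777°, 1.710°, 35.820°.
Largest gap = 282.701° ⇒ minimal covering band is its complement: 360° − 282.701° = 77.299°.
Band runs from +127.090° eastward to -155.611°, crossing the antimeridian.

77.299°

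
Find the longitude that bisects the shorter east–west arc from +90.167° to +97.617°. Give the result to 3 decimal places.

+93.892°

Signed shortest Δλ from +90.167° to +97.617° is +7.450°.
Midpoint longitude = +90.167° + (+7.450°)/2 = +90.167° + 3.725° = +93.892°.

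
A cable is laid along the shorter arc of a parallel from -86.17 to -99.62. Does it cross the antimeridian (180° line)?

Signed shortest Δλ = ((-99.62 − -86.17 + 180) mod 360) − 180 = -13.45°.
Going west by 13.45° from -86.17° reaches -99.62° without touching 180°.

No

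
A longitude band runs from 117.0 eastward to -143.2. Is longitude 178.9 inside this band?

Band width going east from +117.0° to -143.2°: ((-143.2 − 117.0) mod 360) = 99.8°.
Offset of +178.9° east of the west edge: ((178.9 − 117.0) mod 360) = 61.9°.
61.9° ≤ 99.8° ⇒ inside.

Yes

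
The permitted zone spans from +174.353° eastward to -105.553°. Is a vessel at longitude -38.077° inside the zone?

No

Band width going east from +174.353° to -105.553°: ((-105.553 − 174.353) mod 360) = 80.094°.
Offset of -38.077° east of the west edge: ((-38.077 − 174.353) mod 360) = 147.570°.
147.570° > 80.094° ⇒ outside.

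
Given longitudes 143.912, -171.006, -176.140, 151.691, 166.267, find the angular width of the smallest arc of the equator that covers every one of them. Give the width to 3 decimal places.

45.082°

Sort the longitudes: -176.140°, -171.006°, +143.912°, +151.691°, +166.267°.
Eastward gaps between consecutive values (wrapping around): 5.134°, 314.918°, 7.779°, 14.576°, 17.593°.
Largest gap = 314.918° ⇒ minimal covering band is its complement: 360° − 314.918° = 45.082°.
Band runs from +143.912° eastward to -171.006°, crossing the antimeridian.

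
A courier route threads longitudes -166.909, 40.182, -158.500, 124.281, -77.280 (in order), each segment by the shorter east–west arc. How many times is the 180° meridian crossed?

Leg 1: -166.909° → +40.182°, shortest Δλ = -152.909° (west) — crosses 180°.
Leg 2: +40.182° → -158.500°, shortest Δλ = 161.318° (east) — crosses 180°.
Leg 3: -158.500° → +124.281°, shortest Δλ = -77.219° (west) — crosses 180°.
Leg 4: +124.281° → -77.280°, shortest Δλ = 158.439° (east) — crosses 180°.
Total crossings: 4.

4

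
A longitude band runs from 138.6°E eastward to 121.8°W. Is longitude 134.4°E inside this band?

No

Band width going east from +138.6° to -121.8°: ((-121.8 − 138.6) mod 360) = 99.6°.
Offset of +134.4° east of the west edge: ((134.4 − 138.6) mod 360) = 355.8°.
355.8° > 99.6° ⇒ outside.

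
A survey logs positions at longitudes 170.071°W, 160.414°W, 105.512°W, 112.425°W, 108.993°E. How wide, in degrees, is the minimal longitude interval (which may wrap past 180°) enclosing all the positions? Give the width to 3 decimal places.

145.495°

Sort the longitudes: -170.071°, -160.414°, -112.425°, -105.512°, +108.993°.
Eastward gaps between consecutive values (wrapping around): 9.657°, 47.989°, 6.913°, 214.505°, 80.936°.
Largest gap = 214.505° ⇒ minimal covering band is its complement: 360° − 214.505° = 145.495°.
Band runs from +108.993° eastward to -105.512°, crossing the antimeridian.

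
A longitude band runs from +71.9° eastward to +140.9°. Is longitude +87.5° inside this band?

Band width going east from +71.9° to +140.9°: ((140.9 − 71.9) mod 360) = 69.0°.
Offset of +87.5° east of the west edge: ((87.5 − 71.9) mod 360) = 15.6°.
15.6° ≤ 69.0° ⇒ inside.

Yes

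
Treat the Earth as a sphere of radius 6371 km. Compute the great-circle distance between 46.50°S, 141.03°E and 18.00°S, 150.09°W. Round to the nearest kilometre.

Δλ = -150.09 − 141.03 = -291.12°; wrapped into (−180°, 180°]: 68.88°.
Δφ = -18.00 − -46.50 = 28.50°.
a = sin²(Δφ/2) + cos φ₁ · cos φ₂ · sin²(Δλ/2) = 0.269978.
c = 2·atan2(√a, √(1−a)) = 1.09275 rad → d = 6371·c ≈ 6961.93 km.

6962 km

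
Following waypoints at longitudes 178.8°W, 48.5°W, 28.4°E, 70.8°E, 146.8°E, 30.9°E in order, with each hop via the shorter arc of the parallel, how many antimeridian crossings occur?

Leg 1: -178.8° → -48.5°, shortest Δλ = 130.3° (east) — does not cross 180°.
Leg 2: -48.5° → +28.4°, shortest Δλ = 76.9° (east) — does not cross 180°.
Leg 3: +28.4° → +70.8°, shortest Δλ = 42.4° (east) — does not cross 180°.
Leg 4: +70.8° → +146.8°, shortest Δλ = 76.0° (east) — does not cross 180°.
Leg 5: +146.8° → +30.9°, shortest Δλ = -115.9° (west) — does not cross 180°.
Total crossings: 0.

0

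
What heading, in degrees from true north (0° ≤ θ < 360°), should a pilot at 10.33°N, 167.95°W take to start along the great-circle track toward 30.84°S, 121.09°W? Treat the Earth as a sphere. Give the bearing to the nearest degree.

134°

Δλ = -121.09 − -167.95 = 46.86°.
θ = atan2( sin Δλ · cos φ₂ , cos φ₁ · sin φ₂ − sin φ₁ · cos φ₂ · cos Δλ )
  = atan2(0.62651, -0.60961) = 134.217° → normalised to [0°, 360°): 134.217°.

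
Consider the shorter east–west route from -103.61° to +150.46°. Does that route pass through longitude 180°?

Yes

Naïve |150.46 − -103.61| = 254.07° > 180°, so the shorter arc goes the other way round — across 180°.
Signed shortest Δλ = ((150.46 − -103.61 + 180) mod 360) − 180 = -105.93°.
Going west by 105.93° from -103.61° passes through 180° before reaching +150.46°.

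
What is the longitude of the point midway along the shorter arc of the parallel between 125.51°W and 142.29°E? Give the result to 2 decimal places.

171.61°W

Signed shortest Δλ from -125.51° to +142.29° is -92.20°.
Midpoint longitude = -125.51° + (-92.20°)/2 = -125.51° − 46.10° = -171.61°.
(The naïve average (-125.51 + +142.29)/2 = 8.39° is on the wrong side of the globe.)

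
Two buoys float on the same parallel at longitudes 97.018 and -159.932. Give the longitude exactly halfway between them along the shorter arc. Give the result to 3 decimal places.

Signed shortest Δλ from +97.018° to -159.932° is +103.050°.
Midpoint longitude = +97.018° + (+103.050°)/2 = +97.018° + 51.525° = +148.543°.
(The naïve average (+97.018 + -159.932)/2 = -31.457° is on the wrong side of the globe.)

+148.543°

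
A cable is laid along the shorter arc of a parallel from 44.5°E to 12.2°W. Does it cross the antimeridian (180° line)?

Signed shortest Δλ = ((-12.2 − 44.5 + 180) mod 360) − 180 = -56.7°.
Going west by 56.7° from +44.5° reaches -12.2° without touching 180°.

No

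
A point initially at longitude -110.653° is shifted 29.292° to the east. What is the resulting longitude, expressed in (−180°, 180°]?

Start at -110.653°; shift +29.292° → -81.361°.
-81.361° already lies in (−180°, 180°].

-81.361°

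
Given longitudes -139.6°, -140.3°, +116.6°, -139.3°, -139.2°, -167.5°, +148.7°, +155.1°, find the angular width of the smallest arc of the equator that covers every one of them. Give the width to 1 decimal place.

Sort the longitudes: -167.5°, -140.3°, -139.6°, -139.3°, -139.2°, +116.6°, +148.7°, +155.1°.
Eastward gaps between consecutive values (wrapping around): 27.2°, 0.7°, 0.3°, 0.1°, 255.8°, 32.1°, 6.4°, 37.4°.
Largest gap = 255.8° ⇒ minimal covering band is its complement: 360° − 255.8° = 104.2°.
Band runs from +116.6° eastward to -139.2°, crossing the antimeridian.

104.2°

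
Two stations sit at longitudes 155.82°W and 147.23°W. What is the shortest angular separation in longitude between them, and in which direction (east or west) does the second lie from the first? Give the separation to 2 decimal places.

8.59° east

Raw difference: -147.23 − -155.82 = 8.59°.
Normalise into (−180°, 180°]: 8.59° stays 8.59°.
Positive ⇒ the second point lies to the east; separation 8.59°.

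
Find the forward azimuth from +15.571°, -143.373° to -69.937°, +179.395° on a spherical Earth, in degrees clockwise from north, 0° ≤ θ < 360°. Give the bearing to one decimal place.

Δλ = 179.395 − -143.373 = 322.768°; wrapped into (−180°, 180°]: -37.232°.
θ = atan2( sin Δλ · cos φ₂ , cos φ₁ · sin φ₂ − sin φ₁ · cos φ₂ · cos Δλ )
  = atan2(-0.20756, -0.97816) = -168.020° → normalised to [0°, 360°): 191.980°.

192.0°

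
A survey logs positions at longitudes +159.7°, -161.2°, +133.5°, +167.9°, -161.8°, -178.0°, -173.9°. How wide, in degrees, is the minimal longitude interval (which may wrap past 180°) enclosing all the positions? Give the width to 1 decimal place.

65.3°

Sort the longitudes: -178.0°, -173.9°, -161.8°, -161.2°, +133.5°, +159.7°, +167.9°.
Eastward gaps between consecutive values (wrapping around): 4.1°, 12.1°, 0.6°, 294.7°, 26.2°, 8.2°, 14.1°.
Largest gap = 294.7° ⇒ minimal covering band is its complement: 360° − 294.7° = 65.3°.
Band runs from +133.5° eastward to -161.2°, crossing the antimeridian.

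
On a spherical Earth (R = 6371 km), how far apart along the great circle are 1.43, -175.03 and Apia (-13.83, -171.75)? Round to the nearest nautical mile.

Δλ = -171.75 − -175.03 = 3.28°.
Δφ = -13.83 − 1.43 = -15.26°.
a = sin²(Δφ/2) + cos φ₁ · cos φ₂ · sin²(Δλ/2) = 0.018424.
c = 2·atan2(√a, √(1−a)) = 0.27231 rad → d = 6371·c ≈ 1734.91 km ≈ 936.78 nmi.

937 nmi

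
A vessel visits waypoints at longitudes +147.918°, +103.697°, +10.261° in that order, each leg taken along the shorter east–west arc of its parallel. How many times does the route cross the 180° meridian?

Leg 1: +147.918° → +103.697°, shortest Δλ = -44.221° (west) — does not cross 180°.
Leg 2: +103.697° → +10.261°, shortest Δλ = -93.436° (west) — does not cross 180°.
Total crossings: 0.

0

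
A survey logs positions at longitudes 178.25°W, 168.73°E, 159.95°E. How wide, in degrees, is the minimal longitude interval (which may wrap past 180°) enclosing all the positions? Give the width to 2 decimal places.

21.80°

Sort the longitudes: -178.25°, +159.95°, +168.73°.
Eastward gaps between consecutive values (wrapping around): 338.20°, 8.78°, 13.02°.
Largest gap = 338.20° ⇒ minimal covering band is its complement: 360° − 338.20° = 21.80°.
Band runs from +159.95° eastward to -178.25°, crossing the antimeridian.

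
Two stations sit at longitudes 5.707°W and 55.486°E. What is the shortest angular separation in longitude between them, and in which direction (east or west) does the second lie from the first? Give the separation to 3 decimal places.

61.193° east

Raw difference: 55.486 − -5.707 = 61.193°.
Normalise into (−180°, 180°]: 61.193° stays 61.193°.
Positive ⇒ the second point lies to the east; separation 61.193°.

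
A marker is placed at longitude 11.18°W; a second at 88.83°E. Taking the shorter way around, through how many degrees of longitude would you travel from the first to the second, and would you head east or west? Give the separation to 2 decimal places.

100.01° east

Raw difference: 88.83 − -11.18 = 100.01°.
Normalise into (−180°, 180°]: 100.01° stays 100.01°.
Positive ⇒ the second point lies to the east; separation 100.01°.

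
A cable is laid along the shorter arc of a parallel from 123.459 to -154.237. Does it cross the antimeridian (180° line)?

Naïve |-154.237 − 123.459| = 277.696° > 180°, so the shorter arc goes the other way round — across 180°.
Signed shortest Δλ = ((-154.237 − 123.459 + 180) mod 360) − 180 = 82.304°.
Going east by 82.304° from +123.459° passes through 180° before reaching -154.237°.

Yes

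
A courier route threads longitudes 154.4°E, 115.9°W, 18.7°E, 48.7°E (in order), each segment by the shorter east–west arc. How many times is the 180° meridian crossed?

Leg 1: +154.4° → -115.9°, shortest Δλ = 89.7° (east) — crosses 180°.
Leg 2: -115.9° → +18.7°, shortest Δλ = 134.6° (east) — does not cross 180°.
Leg 3: +18.7° → +48.7°, shortest Δλ = 30.0° (east) — does not cross 180°.
Total crossings: 1.

1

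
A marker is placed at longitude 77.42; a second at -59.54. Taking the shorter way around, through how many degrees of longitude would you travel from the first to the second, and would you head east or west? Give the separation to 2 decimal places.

136.96° west

Raw difference: -59.54 − 77.42 = -136.96°.
Normalise into (−180°, 180°]: -136.96° stays -136.96°.
Negative ⇒ the second point lies to the west; separation 136.96°.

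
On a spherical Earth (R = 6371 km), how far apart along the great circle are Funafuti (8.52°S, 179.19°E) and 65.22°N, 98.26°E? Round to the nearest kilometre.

Δλ = 98.26 − 179.19 = -80.93°.
Δφ = 65.22 − -8.52 = 73.74°.
a = sin²(Δφ/2) + cos φ₁ · cos φ₂ · sin²(Δλ/2) = 0.534585.
c = 2·atan2(√a, √(1−a)) = 1.64002 rad → d = 6371·c ≈ 10448.57 km.

10449 km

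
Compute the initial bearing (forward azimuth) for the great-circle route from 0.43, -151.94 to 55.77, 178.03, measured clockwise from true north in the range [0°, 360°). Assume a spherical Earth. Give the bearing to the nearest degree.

Δλ = 178.03 − -151.94 = 329.97°; wrapped into (−180°, 180°]: -30.03°.
θ = atan2( sin Δλ · cos φ₂ , cos φ₁ · sin φ₂ − sin φ₁ · cos φ₂ · cos Δλ )
  = atan2(-0.28151, 0.82311) = -18.881° → normalised to [0°, 360°): 341.119°.

341°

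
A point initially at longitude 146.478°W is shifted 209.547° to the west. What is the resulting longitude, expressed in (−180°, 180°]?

3.975°E

Start at -146.478°; shift −209.547° → -356.025°.
-356.025° lies outside (−180°, 180°]; add 360° → +3.975°.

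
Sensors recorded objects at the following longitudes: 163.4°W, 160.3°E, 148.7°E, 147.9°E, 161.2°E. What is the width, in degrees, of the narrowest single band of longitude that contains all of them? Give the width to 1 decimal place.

Sort the longitudes: -163.4°, +147.9°, +148.7°, +160.3°, +161.2°.
Eastward gaps between consecutive values (wrapping around): 311.3°, 0.8°, 11.6°, 0.9°, 35.4°.
Largest gap = 311.3° ⇒ minimal covering band is its complement: 360° − 311.3° = 48.7°.
Band runs from +147.9° eastward to -163.4°, crossing the antimeridian.

48.7°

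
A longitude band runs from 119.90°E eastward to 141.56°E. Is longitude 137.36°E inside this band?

Band width going east from +119.90° to +141.56°: ((141.56 − 119.90) mod 360) = 21.66°.
Offset of +137.36° east of the west edge: ((137.36 − 119.90) mod 360) = 17.46°.
17.46° ≤ 21.66° ⇒ inside.

Yes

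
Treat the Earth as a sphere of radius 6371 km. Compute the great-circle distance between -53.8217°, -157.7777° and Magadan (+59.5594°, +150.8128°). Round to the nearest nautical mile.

Δλ = 150.8128 − -157.7777 = 308.5905°; wrapped into (−180°, 180°]: -51.4095°.
Δφ = 59.5594 − -53.8217 = 113.3811°.
a = sin²(Δφ/2) + cos φ₁ · cos φ₂ · sin²(Δλ/2) = 0.754686.
c = 2·atan2(√a, √(1−a)) = 2.10525 rad → d = 6371·c ≈ 13412.55 km ≈ 7242.20 nmi.

7242 nmi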